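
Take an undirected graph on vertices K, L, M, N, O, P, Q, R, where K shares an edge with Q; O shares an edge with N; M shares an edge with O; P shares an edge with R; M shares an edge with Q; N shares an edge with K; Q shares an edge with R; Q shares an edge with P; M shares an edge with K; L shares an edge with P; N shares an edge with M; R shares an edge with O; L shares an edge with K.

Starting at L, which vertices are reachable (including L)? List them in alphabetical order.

Start at L.
Its neighbours: K, P.
Then their neighbours: M, N, Q, R.
Then next layer: O.
Every vertex is now reached.

K, L, M, N, O, P, Q, R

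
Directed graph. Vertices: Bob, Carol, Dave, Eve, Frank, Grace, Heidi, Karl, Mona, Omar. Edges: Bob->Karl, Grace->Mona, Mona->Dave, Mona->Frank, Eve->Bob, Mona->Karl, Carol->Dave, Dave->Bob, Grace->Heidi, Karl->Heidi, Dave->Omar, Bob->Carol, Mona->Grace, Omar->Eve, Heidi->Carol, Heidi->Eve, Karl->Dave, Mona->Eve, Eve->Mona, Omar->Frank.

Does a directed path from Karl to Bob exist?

Explore from Karl.
Distance 1: reach Dave, Heidi.
Distance 2: reach Bob, Carol, Eve, Omar.
Found Bob.

Yes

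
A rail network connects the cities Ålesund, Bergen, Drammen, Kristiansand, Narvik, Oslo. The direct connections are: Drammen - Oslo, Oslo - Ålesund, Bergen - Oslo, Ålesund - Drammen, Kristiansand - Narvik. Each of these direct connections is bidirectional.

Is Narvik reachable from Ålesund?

Explore from Ålesund.
Distance 1: reach Drammen, Oslo.
Distance 2: reach Bergen.
The search is exhausted without reaching Narvik; it lies in a different component.

No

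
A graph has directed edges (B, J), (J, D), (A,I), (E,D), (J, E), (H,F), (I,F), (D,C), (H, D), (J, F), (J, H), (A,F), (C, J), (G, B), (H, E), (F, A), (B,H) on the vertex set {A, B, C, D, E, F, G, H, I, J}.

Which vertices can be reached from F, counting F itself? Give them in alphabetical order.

A, F, I

Start at F.
Its neighbours: A.
Then their neighbours: I.
Nothing further is reachable.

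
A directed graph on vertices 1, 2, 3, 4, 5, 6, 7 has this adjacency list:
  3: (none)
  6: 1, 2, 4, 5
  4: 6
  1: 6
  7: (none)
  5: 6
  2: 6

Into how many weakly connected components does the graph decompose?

From 1: component {1, 2, 4, 5, 6}.
From 3: component {3}.
From 7: component {7}.
That's 3 components.

3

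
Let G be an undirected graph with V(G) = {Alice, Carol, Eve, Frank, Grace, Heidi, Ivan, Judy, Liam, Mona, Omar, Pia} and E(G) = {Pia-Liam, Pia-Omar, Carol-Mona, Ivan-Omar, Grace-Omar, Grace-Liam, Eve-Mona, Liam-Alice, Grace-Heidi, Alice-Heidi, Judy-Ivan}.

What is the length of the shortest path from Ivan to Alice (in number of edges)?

4

Distance 0: Ivan.
Distance 1: Judy, Omar.
Distance 2: Grace, Pia.
Distance 3: Heidi, Liam.
Distance 4: Alice — contains Alice.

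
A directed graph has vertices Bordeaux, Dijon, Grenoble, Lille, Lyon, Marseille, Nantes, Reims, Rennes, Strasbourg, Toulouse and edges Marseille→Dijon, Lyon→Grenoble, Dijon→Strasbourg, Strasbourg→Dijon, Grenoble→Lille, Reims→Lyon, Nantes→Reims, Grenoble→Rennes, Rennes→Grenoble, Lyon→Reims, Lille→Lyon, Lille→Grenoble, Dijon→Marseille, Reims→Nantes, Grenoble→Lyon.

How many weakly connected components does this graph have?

4

From Bordeaux: component {Bordeaux}.
From Dijon: component {Dijon, Marseille, Strasbourg}.
From Grenoble: component {Grenoble, Lille, Lyon, Nantes, Reims, Rennes}.
From Toulouse: component {Toulouse}.
That's 4 components.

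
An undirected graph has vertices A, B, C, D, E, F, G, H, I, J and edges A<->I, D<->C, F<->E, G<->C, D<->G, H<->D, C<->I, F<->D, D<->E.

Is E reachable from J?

J has no edges, so nothing is reachable from it.

No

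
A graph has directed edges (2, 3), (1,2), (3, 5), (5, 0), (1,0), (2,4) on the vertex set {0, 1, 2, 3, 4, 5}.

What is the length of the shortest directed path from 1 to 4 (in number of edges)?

Distance 0: 1.
Distance 1: 0, 2.
Distance 2: 3, 4 — contains 4.

2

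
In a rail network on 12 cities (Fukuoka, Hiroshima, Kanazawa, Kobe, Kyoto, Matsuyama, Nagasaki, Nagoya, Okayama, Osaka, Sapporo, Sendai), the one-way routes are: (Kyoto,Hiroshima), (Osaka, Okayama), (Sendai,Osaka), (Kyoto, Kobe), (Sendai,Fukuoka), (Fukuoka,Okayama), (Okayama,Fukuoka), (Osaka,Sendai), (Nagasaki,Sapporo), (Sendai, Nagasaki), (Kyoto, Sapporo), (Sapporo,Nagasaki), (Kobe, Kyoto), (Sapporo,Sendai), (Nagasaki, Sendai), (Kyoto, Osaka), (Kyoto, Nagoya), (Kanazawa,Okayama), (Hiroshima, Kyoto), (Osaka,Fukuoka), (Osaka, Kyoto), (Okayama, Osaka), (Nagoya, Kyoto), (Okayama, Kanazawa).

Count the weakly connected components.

2

From Fukuoka: component {Fukuoka, Hiroshima, Kanazawa, Kobe, Kyoto, Nagasaki, Nagoya, Okayama, Osaka, Sapporo, Sendai}.
From Matsuyama: component {Matsuyama}.
That's 2 components.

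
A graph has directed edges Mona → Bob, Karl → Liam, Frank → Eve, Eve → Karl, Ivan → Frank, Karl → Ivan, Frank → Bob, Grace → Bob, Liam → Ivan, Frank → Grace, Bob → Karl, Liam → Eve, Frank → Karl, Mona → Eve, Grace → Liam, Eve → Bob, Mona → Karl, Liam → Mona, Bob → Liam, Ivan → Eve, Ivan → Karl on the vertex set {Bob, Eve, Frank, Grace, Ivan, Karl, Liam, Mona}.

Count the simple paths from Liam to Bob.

Liam→Eve→Bob
Liam→Eve→Karl→Ivan→Frank→Bob
Liam→Eve→Karl→Ivan→Frank→Grace→Bob
Liam→Ivan→Eve→Bob
Liam→Ivan→Frank→Bob
Liam→Ivan→Frank→Eve→Bob
Liam→Ivan→Frank→Grace→Bob
Liam→Mona→Bob
Liam→Mona→Eve→Bob
Liam→Mona→Eve→Karl→Ivan→Frank→Bob
Liam→Mona→Eve→Karl→Ivan→Frank→Grace→Bob
Liam→Mona→Karl→Ivan→Eve→Bob
Liam→Mona→Karl→Ivan→Frank→Bob
Liam→Mona→Karl→Ivan→Frank→Eve→Bob
Liam→Mona→Karl→Ivan→Frank→Grace→Bob

15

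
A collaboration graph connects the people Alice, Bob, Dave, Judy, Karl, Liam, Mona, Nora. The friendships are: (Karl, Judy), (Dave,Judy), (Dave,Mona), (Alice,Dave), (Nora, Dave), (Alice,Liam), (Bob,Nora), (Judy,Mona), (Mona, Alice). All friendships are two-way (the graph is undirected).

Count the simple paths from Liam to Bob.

Liam–Alice–Dave–Nora–Bob
Liam–Alice–Mona–Dave–Nora–Bob
Liam–Alice–Mona–Judy–Dave–Nora–Bob

3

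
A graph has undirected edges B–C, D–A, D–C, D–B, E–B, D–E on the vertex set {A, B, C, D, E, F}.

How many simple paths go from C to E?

C–B–D–E
C–B–E
C–D–B–E
C–D–E

4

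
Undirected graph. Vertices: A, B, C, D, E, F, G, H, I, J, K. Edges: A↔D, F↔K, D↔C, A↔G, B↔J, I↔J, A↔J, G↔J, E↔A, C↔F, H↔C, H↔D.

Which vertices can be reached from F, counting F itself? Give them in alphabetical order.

A, B, C, D, E, F, G, H, I, J, K

Start at F.
Its neighbours: C, K.
Then their neighbours: D, H.
Then next layer: A.
Then next layer: E, G, J.
Then next layer: B, I.
Every vertex is now reached.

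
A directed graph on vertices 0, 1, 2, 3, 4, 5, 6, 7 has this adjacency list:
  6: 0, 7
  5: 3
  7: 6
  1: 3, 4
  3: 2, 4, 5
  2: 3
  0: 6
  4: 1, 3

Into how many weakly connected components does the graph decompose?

2

From 0: component {0, 6, 7}.
From 1: component {1, 2, 3, 4, 5}.
That's 2 components.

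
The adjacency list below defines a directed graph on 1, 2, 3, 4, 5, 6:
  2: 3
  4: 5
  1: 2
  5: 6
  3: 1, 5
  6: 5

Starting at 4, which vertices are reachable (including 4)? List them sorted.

Start at 4.
Its neighbours: 5.
Then their neighbours: 6.
Nothing further is reachable.

4, 5, 6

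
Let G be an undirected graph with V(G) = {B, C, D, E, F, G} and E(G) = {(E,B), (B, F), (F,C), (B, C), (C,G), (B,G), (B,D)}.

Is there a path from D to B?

Explore from D.
Distance 1: reach B.
Found B.

Yes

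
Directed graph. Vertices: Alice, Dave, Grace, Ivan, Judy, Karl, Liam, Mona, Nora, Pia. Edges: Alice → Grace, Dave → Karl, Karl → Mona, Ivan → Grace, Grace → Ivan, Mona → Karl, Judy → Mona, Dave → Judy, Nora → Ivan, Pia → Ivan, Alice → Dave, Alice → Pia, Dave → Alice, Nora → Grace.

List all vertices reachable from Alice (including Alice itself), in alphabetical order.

Alice, Dave, Grace, Ivan, Judy, Karl, Mona, Pia

Start at Alice.
Its neighbours: Dave, Grace, Pia.
Then their neighbours: Ivan, Judy, Karl.
Then next layer: Mona.
Nothing further is reachable.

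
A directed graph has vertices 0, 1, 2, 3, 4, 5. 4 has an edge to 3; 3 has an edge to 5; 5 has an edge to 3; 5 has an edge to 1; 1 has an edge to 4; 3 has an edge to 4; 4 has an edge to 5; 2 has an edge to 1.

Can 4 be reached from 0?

0 has no outgoing edges, so nothing is reachable from it.

No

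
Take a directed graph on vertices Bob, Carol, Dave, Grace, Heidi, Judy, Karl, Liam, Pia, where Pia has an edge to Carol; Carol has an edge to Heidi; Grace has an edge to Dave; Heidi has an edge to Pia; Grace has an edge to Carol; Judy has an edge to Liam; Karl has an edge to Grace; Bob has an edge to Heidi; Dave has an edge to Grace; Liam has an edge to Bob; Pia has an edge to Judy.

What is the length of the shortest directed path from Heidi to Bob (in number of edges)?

Distance 0: Heidi.
Distance 1: Pia.
Distance 2: Carol, Judy.
Distance 3: Liam.
Distance 4: Bob — contains Bob.

4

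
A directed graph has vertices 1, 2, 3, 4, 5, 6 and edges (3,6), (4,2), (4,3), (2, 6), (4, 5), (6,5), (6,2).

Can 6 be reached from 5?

No

5 has no outgoing edges, so nothing is reachable from it.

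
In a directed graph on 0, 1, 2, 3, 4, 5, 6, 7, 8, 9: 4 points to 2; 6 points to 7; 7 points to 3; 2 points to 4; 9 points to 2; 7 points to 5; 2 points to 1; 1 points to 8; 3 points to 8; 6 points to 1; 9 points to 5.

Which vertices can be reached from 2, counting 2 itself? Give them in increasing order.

1, 2, 4, 8

Start at 2.
Its neighbours: 1, 4.
Then their neighbours: 8.
Nothing further is reachable.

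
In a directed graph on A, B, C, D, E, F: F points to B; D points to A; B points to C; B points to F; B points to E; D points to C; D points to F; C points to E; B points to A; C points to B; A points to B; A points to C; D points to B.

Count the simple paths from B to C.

2

B→A→C
B→C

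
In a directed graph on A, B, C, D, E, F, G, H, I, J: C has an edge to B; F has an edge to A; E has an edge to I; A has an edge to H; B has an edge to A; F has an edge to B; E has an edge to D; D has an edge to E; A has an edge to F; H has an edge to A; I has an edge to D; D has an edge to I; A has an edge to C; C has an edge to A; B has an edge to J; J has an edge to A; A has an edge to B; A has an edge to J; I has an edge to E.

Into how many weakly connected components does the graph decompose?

From A: component {A, B, C, F, H, J}.
From D: component {D, E, I}.
From G: component {G}.
That's 3 components.

3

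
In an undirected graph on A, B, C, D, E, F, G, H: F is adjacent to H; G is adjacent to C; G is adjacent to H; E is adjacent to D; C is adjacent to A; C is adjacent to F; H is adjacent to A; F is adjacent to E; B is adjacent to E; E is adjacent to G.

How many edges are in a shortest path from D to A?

4

Distance 0: D.
Distance 1: E.
Distance 2: B, F, G.
Distance 3: C, H.
Distance 4: A — contains A.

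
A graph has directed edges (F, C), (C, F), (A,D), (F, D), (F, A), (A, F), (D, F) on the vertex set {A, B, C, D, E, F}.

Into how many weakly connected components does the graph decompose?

From A: component {A, C, D, F}.
From B: component {B}.
From E: component {E}.
That's 3 components.

3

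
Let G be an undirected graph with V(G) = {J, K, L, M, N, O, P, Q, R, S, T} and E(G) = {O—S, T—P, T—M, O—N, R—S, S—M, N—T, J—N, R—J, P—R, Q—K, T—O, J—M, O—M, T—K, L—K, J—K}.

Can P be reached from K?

Yes

Explore from K.
Distance 1: reach J, L, Q, T.
Distance 2: reach M, N, O, P, R.
Found P.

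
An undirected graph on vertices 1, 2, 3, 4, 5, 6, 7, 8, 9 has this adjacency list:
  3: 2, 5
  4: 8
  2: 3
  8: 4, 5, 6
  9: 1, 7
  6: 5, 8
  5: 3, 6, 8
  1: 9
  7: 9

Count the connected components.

From 1: component {1, 7, 9}.
From 2: component {2, 3, 4, 5, 6, 8}.
That's 2 components.

2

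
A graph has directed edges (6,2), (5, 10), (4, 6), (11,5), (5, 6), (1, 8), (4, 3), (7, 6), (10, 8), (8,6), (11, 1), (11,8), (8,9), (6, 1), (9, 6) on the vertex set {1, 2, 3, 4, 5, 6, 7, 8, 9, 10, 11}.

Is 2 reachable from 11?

Explore from 11.
Distance 1: reach 1, 5, 8.
Distance 2: reach 6, 9, 10.
Distance 3: reach 2.
Found 2.

Yes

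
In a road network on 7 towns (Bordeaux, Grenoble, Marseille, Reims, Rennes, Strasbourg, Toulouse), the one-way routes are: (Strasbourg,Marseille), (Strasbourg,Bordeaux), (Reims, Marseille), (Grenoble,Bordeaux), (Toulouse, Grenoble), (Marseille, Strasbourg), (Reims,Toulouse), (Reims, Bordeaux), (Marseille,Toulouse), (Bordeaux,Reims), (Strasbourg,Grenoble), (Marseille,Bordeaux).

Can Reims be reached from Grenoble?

Explore from Grenoble.
Distance 1: reach Bordeaux.
Distance 2: reach Reims.
Found Reims.

Yes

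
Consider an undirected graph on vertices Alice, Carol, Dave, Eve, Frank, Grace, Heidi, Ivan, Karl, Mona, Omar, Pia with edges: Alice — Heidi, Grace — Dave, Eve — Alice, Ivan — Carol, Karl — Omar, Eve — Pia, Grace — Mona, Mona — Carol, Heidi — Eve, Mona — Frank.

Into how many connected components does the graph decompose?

From Alice: component {Alice, Eve, Heidi, Pia}.
From Carol: component {Carol, Dave, Frank, Grace, Ivan, Mona}.
From Karl: component {Karl, Omar}.
That's 3 components.

3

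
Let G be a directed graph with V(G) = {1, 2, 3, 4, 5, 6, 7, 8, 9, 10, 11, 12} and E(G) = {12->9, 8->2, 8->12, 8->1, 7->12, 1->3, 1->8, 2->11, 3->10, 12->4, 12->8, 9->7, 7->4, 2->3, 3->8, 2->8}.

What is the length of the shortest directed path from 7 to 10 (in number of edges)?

5

Distance 0: 7.
Distance 1: 4, 12.
Distance 2: 8, 9.
Distance 3: 1, 2.
Distance 4: 3, 11.
Distance 5: 10 — contains 10.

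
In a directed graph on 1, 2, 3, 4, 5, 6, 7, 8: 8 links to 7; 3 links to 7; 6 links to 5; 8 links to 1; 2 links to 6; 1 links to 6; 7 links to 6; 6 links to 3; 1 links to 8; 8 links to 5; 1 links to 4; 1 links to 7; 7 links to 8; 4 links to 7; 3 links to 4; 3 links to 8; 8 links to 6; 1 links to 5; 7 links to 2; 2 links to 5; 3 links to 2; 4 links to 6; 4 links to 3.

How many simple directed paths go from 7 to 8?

3

7→2→6→3→8
7→6→3→8
7→8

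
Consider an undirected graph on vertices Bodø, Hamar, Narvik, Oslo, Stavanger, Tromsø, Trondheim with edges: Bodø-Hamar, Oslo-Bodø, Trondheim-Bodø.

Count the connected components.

4

From Bodø: component {Bodø, Hamar, Oslo, Trondheim}.
From Narvik: component {Narvik}.
From Stavanger: component {Stavanger}.
From Tromsø: component {Tromsø}.
That's 4 components.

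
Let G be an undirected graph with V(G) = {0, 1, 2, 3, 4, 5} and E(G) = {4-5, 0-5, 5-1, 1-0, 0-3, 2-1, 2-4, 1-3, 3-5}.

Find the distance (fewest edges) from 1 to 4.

2

Distance 0: 1.
Distance 1: 0, 2, 3, 5.
Distance 2: 4 — contains 4.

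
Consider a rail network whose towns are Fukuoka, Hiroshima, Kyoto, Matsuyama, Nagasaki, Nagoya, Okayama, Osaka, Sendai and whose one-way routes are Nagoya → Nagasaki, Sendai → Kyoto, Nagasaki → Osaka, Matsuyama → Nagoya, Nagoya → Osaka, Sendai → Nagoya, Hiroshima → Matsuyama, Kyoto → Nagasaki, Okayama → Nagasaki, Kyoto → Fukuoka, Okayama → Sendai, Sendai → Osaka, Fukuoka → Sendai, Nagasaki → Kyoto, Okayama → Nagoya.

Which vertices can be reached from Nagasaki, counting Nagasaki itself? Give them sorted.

Start at Nagasaki.
Its neighbours: Kyoto, Osaka.
Then their neighbours: Fukuoka.
Then next layer: Sendai.
Then next layer: Nagoya.
Nothing further is reachable.

Fukuoka, Kyoto, Nagasaki, Nagoya, Osaka, Sendai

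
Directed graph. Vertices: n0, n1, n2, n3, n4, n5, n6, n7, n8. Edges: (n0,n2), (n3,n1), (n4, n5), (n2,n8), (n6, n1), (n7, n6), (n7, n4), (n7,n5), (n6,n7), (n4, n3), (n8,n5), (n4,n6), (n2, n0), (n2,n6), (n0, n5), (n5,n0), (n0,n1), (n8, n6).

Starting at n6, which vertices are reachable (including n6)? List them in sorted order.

Start at n6.
Its neighbours: n1, n7.
Then their neighbours: n4, n5.
Then next layer: n0, n3.
Then next layer: n2.
Then next layer: n8.
Every vertex is now reached.

n0, n1, n2, n3, n4, n5, n6, n7, n8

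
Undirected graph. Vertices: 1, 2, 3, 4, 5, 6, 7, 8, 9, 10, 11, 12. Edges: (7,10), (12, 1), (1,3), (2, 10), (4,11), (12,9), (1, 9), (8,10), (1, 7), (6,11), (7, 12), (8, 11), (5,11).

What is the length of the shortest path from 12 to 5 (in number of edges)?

Distance 0: 12.
Distance 1: 1, 7, 9.
Distance 2: 3, 10.
Distance 3: 2, 8.
Distance 4: 11.
Distance 5: 4, 5, 6 — contains 5.

5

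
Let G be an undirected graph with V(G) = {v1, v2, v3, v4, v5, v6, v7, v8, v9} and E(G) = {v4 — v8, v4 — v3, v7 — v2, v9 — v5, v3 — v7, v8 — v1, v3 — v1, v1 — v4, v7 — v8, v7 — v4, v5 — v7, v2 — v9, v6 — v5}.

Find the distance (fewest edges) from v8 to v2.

Distance 0: v8.
Distance 1: v1, v4, v7.
Distance 2: v2, v3, v5 — contains v2.

2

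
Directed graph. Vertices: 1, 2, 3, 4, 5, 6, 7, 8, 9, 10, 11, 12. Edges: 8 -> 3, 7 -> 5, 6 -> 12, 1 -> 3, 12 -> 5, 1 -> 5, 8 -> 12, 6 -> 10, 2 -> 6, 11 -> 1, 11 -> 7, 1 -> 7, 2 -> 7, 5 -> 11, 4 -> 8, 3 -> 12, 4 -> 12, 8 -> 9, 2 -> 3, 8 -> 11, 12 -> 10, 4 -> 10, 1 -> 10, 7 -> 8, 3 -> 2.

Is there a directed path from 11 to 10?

Explore from 11.
Distance 1: reach 1, 7.
Distance 2: reach 3, 5, 8, 10.
Found 10.

Yes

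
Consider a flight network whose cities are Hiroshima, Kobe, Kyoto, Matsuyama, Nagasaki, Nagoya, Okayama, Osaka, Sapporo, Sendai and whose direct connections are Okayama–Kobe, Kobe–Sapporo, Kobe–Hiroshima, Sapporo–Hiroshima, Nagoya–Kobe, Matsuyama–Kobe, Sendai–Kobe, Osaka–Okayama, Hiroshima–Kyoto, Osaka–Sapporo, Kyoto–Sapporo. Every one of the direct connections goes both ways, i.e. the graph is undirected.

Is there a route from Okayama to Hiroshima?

Explore from Okayama.
Distance 1: reach Kobe, Osaka.
Distance 2: reach Hiroshima, Matsuyama, Nagoya, Sapporo, Sendai.
Found Hiroshima.

Yes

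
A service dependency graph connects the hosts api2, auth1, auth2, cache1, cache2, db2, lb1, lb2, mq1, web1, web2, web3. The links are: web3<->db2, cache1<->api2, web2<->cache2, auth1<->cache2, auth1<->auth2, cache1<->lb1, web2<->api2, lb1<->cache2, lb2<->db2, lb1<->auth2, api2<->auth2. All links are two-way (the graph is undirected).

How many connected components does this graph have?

From api2: component {api2, auth1, auth2, cache1, cache2, lb1, web2}.
From db2: component {db2, lb2, web3}.
From mq1: component {mq1}.
From web1: component {web1}.
That's 4 components.

4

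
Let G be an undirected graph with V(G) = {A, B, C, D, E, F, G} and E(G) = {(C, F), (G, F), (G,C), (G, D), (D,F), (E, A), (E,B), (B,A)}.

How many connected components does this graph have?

2

From A: component {A, B, E}.
From C: component {C, D, F, G}.
That's 2 components.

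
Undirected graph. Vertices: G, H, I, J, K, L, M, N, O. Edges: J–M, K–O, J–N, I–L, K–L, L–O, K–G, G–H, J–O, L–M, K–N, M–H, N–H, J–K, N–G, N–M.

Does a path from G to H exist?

Yes

Explore from G.
Distance 1: reach H, K, N.
Found H.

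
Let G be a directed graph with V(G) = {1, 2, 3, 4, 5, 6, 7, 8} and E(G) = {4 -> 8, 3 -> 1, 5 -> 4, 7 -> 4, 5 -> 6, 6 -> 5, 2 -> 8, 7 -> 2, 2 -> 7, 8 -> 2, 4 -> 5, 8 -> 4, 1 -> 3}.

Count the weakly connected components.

2

From 1: component {1, 3}.
From 2: component {2, 4, 5, 6, 7, 8}.
That's 2 components.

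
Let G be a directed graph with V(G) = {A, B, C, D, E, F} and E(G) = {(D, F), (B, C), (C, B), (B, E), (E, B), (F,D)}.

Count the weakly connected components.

From A: component {A}.
From B: component {B, C, E}.
From D: component {D, F}.
That's 3 components.

3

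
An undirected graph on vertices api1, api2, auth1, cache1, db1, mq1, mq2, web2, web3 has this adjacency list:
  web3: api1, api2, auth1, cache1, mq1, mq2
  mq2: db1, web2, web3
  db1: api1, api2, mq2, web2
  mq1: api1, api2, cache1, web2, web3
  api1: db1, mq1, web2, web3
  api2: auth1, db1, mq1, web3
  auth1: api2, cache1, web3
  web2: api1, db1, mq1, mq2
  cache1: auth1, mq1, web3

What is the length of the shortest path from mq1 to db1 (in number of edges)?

Distance 0: mq1.
Distance 1: api1, api2, cache1, web2, web3.
Distance 2: auth1, db1, mq2 — contains db1.

2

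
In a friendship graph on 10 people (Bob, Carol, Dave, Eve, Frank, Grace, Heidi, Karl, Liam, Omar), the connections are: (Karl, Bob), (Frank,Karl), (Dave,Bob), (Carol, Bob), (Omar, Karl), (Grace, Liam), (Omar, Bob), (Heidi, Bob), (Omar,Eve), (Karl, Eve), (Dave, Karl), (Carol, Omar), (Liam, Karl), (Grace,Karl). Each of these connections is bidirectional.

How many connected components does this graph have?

From Bob: component {Bob, Carol, Dave, Eve, Frank, Grace, Heidi, Karl, Liam, Omar}.
That's 1 component.

1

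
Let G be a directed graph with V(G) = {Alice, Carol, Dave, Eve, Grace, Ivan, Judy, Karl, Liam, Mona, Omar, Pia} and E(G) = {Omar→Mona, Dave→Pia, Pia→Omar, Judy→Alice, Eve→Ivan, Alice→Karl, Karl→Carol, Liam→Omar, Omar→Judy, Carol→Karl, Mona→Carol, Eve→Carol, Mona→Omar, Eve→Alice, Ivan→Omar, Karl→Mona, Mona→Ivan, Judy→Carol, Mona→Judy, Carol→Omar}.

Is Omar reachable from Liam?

Yes

Explore from Liam.
Distance 1: reach Omar.
Found Omar.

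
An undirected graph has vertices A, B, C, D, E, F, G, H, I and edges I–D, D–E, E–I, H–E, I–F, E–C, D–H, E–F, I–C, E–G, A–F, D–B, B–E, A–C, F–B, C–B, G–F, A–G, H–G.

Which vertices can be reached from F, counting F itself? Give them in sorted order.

Start at F.
Its neighbours: A, B, E, G, I.
Then their neighbours: C, D, H.
Every vertex is now reached.

A, B, C, D, E, F, G, H, I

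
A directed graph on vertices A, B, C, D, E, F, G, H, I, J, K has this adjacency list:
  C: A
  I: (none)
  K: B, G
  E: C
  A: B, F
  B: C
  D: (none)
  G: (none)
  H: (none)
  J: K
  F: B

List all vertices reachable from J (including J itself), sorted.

Start at J.
Its neighbours: K.
Then their neighbours: B, G.
Then next layer: C.
Then next layer: A.
Then next layer: F.
Nothing further is reachable.

A, B, C, F, G, J, K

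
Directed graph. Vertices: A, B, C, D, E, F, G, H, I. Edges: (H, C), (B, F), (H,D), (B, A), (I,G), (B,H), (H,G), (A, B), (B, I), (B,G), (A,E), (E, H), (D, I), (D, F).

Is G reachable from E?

Explore from E.
Distance 1: reach H.
Distance 2: reach C, D, G.
Found G.

Yes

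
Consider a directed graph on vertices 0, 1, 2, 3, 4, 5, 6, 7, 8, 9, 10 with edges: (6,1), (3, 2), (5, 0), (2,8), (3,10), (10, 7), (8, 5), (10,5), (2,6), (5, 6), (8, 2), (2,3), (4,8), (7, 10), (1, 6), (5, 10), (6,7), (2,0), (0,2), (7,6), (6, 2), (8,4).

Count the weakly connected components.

From 0: component {0, 1, 2, 3, 4, 5, 6, 7, 8, 10}.
From 9: component {9}.
That's 2 components.

2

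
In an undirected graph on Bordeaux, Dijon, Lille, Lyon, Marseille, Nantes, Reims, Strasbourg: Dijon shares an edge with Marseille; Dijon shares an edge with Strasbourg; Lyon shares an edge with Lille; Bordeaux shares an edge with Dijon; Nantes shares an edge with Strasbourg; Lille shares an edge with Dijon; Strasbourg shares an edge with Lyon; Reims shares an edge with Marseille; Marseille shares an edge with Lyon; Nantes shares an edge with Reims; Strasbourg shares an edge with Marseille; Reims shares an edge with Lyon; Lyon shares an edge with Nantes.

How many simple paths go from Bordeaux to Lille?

Bordeaux–Dijon–Lille
Bordeaux–Dijon–Marseille–Lyon–Lille
Bordeaux–Dijon–Marseille–Reims–Lyon–Lille
Bordeaux–Dijon–Marseille–Reims–Nantes–Lyon–Lille
Bordeaux–Dijon–Marseille–Reims–Nantes–Strasbourg–Lyon–Lille
Bordeaux–Dijon–Marseille–Strasbourg–Lyon–Lille
Bordeaux–Dijon–Marseille–Strasbourg–Nantes–Lyon–Lille
Bordeaux–Dijon–Marseille–Strasbourg–Nantes–Reims–Lyon–Lille
Bordeaux–Dijon–Strasbourg–Lyon–Lille
Bordeaux–Dijon–Strasbourg–Marseille–Lyon–Lille
Bordeaux–Dijon–Strasbourg–Marseille–Reims–Lyon–Lille
Bordeaux–Dijon–Strasbourg–Marseille–Reims–Nantes–Lyon–Lille
Bordeaux–Dijon–Strasbourg–Nantes–Lyon–Lille
Bordeaux–Dijon–Strasbourg–Nantes–Reims–Lyon–Lille
Bordeaux–Dijon–Strasbourg–Nantes–Reims–Marseille–Lyon–Lille

15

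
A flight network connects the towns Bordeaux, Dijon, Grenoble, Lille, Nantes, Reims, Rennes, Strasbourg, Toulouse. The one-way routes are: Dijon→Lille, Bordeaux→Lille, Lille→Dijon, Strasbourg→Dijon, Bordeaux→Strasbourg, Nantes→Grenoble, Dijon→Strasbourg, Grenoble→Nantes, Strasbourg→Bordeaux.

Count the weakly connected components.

5

From Bordeaux: component {Bordeaux, Dijon, Lille, Strasbourg}.
From Grenoble: component {Grenoble, Nantes}.
From Reims: component {Reims}.
From Rennes: component {Rennes}.
From Toulouse: component {Toulouse}.
That's 5 components.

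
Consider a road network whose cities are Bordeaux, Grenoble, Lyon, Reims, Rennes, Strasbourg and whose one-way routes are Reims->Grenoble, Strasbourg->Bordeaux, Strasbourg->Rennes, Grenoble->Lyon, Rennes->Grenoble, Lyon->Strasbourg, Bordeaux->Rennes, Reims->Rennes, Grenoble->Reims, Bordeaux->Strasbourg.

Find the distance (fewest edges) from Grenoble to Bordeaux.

Distance 0: Grenoble.
Distance 1: Lyon, Reims.
Distance 2: Rennes, Strasbourg.
Distance 3: Bordeaux — contains Bordeaux.

3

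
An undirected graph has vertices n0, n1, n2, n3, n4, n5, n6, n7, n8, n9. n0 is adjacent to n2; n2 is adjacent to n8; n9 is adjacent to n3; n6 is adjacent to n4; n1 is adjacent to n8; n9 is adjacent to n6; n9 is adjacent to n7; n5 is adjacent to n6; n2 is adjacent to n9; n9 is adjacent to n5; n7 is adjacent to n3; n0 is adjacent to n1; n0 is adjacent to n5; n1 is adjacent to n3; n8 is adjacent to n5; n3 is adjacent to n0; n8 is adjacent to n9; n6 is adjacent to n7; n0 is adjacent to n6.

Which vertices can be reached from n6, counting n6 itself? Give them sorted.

n0, n1, n2, n3, n4, n5, n6, n7, n8, n9

Start at n6.
Its neighbours: n0, n4, n5, n7, n9.
Then their neighbours: n1, n2, n3, n8.
Every vertex is now reached.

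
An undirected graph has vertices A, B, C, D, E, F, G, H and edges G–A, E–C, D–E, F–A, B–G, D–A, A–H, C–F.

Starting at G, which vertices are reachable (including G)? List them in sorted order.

A, B, C, D, E, F, G, H

Start at G.
Its neighbours: A, B.
Then their neighbours: D, F, H.
Then next layer: C, E.
Every vertex is now reached.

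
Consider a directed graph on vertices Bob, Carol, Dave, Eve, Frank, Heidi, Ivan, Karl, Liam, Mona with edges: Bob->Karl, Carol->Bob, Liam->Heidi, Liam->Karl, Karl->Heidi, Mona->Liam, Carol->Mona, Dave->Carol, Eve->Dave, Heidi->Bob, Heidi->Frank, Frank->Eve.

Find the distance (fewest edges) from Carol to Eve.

5

Distance 0: Carol.
Distance 1: Bob, Mona.
Distance 2: Karl, Liam.
Distance 3: Heidi.
Distance 4: Frank.
Distance 5: Eve — contains Eve.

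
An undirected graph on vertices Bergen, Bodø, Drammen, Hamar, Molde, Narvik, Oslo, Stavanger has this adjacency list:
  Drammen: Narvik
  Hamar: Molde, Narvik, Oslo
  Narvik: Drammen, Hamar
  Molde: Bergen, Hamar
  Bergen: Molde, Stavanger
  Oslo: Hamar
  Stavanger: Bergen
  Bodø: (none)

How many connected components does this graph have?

2

From Bergen: component {Bergen, Drammen, Hamar, Molde, Narvik, Oslo, Stavanger}.
From Bodø: component {Bodø}.
That's 2 components.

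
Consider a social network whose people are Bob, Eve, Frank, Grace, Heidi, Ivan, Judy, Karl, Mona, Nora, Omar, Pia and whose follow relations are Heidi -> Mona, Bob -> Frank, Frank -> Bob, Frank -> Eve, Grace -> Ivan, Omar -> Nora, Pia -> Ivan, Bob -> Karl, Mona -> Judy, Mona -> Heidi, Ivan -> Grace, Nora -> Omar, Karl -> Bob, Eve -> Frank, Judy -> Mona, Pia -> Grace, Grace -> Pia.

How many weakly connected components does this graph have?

4

From Bob: component {Bob, Eve, Frank, Karl}.
From Grace: component {Grace, Ivan, Pia}.
From Heidi: component {Heidi, Judy, Mona}.
From Nora: component {Nora, Omar}.
That's 4 components.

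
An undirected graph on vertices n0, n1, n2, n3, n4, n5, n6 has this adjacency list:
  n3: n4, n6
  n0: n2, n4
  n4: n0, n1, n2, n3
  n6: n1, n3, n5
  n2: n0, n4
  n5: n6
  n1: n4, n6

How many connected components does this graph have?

From n0: component {n0, n1, n2, n3, n4, n5, n6}.
That's 1 component.

1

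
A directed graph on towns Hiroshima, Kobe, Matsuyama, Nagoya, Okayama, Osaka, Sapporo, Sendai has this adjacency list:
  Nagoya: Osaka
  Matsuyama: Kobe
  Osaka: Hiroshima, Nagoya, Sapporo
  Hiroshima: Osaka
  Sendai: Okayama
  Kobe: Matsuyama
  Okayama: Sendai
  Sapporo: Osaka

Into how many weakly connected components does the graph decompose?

From Hiroshima: component {Hiroshima, Nagoya, Osaka, Sapporo}.
From Kobe: component {Kobe, Matsuyama}.
From Okayama: component {Okayama, Sendai}.
That's 3 components.

3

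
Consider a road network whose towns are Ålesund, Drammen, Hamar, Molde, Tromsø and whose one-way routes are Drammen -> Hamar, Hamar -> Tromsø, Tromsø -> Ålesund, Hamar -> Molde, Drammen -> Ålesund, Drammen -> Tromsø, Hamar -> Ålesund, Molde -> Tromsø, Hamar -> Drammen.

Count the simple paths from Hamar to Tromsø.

Hamar→Drammen→Tromsø
Hamar→Molde→Tromsø
Hamar→Tromsø

3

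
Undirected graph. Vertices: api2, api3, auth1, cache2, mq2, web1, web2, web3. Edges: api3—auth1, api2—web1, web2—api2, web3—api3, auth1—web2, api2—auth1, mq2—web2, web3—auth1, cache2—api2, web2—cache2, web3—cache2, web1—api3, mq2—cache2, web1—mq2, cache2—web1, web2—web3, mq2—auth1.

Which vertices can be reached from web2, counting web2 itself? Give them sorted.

api2, api3, auth1, cache2, mq2, web1, web2, web3

Start at web2.
Its neighbours: api2, auth1, cache2, mq2, web3.
Then their neighbours: api3, web1.
Every vertex is now reached.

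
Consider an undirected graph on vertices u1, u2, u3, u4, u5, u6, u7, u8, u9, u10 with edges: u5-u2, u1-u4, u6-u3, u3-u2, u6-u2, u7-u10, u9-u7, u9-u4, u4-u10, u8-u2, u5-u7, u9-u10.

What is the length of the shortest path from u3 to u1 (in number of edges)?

6

Distance 0: u3.
Distance 1: u2, u6.
Distance 2: u5, u8.
Distance 3: u7.
Distance 4: u9, u10.
Distance 5: u4.
Distance 6: u1 — contains u1.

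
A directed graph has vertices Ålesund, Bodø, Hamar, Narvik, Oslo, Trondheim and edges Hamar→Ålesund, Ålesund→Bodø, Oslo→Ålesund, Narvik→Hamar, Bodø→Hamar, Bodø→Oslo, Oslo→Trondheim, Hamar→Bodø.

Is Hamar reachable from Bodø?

Explore from Bodø.
Distance 1: reach Hamar, Oslo.
Found Hamar.

Yes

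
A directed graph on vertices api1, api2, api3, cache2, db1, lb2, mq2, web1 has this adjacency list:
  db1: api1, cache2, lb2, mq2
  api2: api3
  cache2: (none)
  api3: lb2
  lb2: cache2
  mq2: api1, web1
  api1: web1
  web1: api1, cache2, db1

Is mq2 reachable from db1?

Yes

Explore from db1.
Distance 1: reach api1, cache2, lb2, mq2.
Found mq2.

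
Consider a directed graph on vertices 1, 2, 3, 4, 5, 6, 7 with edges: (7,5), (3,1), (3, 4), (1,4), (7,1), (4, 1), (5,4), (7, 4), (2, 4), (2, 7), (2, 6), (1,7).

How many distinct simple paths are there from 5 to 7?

5→4→1→7

1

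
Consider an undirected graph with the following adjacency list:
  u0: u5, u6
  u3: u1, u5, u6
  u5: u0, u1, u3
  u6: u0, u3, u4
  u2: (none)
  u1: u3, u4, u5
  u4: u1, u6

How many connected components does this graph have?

2

From u0: component {u0, u1, u3, u4, u5, u6}.
From u2: component {u2}.
That's 2 components.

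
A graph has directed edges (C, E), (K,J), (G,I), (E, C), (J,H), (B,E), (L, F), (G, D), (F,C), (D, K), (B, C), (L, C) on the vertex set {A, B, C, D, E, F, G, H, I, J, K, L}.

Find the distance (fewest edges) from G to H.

Distance 0: G.
Distance 1: D, I.
Distance 2: K.
Distance 3: J.
Distance 4: H — contains H.

4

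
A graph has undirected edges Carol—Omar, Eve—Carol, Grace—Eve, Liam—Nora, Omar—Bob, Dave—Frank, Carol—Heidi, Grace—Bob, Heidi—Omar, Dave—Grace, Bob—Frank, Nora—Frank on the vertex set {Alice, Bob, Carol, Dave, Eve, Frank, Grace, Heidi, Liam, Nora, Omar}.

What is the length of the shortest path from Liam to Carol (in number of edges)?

5

Distance 0: Liam.
Distance 1: Nora.
Distance 2: Frank.
Distance 3: Bob, Dave.
Distance 4: Grace, Omar.
Distance 5: Carol, Eve, Heidi — contains Carol.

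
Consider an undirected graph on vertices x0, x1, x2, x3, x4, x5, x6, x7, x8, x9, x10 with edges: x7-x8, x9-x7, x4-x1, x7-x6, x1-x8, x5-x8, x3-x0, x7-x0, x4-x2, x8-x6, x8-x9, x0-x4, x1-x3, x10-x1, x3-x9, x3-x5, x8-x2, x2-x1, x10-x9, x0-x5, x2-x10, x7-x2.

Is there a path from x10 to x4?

Yes

Explore from x10.
Distance 1: reach x1, x2, x9.
Distance 2: reach x3, x4, x7, x8.
Found x4.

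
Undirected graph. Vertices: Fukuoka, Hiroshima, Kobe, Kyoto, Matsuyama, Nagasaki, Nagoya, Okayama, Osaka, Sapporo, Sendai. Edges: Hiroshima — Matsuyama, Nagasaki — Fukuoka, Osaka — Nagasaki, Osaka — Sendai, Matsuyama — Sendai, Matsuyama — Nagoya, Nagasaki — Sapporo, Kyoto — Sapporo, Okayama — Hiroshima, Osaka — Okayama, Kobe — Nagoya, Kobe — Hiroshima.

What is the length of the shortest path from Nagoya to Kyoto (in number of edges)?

Distance 0: Nagoya.
Distance 1: Kobe, Matsuyama.
Distance 2: Hiroshima, Sendai.
Distance 3: Okayama, Osaka.
Distance 4: Nagasaki.
Distance 5: Fukuoka, Sapporo.
Distance 6: Kyoto — contains Kyoto.

6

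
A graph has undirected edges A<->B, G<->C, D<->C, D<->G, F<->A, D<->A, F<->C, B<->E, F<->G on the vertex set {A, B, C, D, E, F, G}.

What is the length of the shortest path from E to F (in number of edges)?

3

Distance 0: E.
Distance 1: B.
Distance 2: A.
Distance 3: D, F — contains F.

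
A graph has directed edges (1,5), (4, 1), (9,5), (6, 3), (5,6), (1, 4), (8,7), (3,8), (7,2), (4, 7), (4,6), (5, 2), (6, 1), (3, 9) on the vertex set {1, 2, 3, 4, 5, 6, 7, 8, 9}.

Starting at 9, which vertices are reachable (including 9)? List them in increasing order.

1, 2, 3, 4, 5, 6, 7, 8, 9

Start at 9.
Its neighbours: 5.
Then their neighbours: 2, 6.
Then next layer: 1, 3.
Then next layer: 4, 8.
Then next layer: 7.
Every vertex is now reached.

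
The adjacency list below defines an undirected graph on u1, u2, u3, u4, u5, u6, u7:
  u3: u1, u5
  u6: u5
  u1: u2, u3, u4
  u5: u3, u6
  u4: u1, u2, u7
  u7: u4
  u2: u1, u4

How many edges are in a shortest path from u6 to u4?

Distance 0: u6.
Distance 1: u5.
Distance 2: u3.
Distance 3: u1.
Distance 4: u2, u4 — contains u4.

4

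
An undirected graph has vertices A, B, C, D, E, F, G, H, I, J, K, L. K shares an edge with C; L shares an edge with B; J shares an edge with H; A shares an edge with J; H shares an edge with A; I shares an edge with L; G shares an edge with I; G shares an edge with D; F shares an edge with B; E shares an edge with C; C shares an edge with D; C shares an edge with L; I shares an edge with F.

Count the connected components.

2

From A: component {A, H, J}.
From B: component {B, C, D, E, F, G, I, K, L}.
That's 2 components.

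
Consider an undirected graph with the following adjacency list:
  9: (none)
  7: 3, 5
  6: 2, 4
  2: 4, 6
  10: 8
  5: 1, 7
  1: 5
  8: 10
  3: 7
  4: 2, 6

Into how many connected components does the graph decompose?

4

From 1: component {1, 3, 5, 7}.
From 2: component {2, 4, 6}.
From 8: component {8, 10}.
From 9: component {9}.
That's 4 components.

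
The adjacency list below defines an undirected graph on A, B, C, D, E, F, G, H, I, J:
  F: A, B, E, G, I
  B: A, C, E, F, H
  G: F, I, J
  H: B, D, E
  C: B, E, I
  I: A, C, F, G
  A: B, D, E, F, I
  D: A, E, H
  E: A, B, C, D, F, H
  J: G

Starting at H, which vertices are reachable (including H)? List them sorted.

Start at H.
Its neighbours: B, D, E.
Then their neighbours: A, C, F.
Then next layer: G, I.
Then next layer: J.
Every vertex is now reached.

A, B, C, D, E, F, G, H, I, J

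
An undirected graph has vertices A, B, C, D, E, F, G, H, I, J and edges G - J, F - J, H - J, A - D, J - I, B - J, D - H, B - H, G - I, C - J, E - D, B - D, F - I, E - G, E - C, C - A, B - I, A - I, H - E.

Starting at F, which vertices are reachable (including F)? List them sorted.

A, B, C, D, E, F, G, H, I, J

Start at F.
Its neighbours: I, J.
Then their neighbours: A, B, C, G, H.
Then next layer: D, E.
Every vertex is now reached.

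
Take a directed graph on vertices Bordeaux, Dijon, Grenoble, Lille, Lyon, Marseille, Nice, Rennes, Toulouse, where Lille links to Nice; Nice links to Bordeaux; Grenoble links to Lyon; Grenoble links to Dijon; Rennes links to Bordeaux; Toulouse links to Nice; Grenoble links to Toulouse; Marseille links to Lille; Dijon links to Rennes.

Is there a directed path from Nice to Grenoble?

No

Explore from Nice.
Distance 1: reach Bordeaux.
The search from Nice is exhausted; no directed path reaches Grenoble.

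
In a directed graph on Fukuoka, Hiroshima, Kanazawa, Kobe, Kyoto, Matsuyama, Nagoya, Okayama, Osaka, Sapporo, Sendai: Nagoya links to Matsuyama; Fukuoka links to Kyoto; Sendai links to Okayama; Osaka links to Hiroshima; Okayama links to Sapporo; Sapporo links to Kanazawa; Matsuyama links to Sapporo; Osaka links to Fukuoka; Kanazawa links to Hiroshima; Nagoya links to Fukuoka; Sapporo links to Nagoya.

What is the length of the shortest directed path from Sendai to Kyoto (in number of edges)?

Distance 0: Sendai.
Distance 1: Okayama.
Distance 2: Sapporo.
Distance 3: Kanazawa, Nagoya.
Distance 4: Fukuoka, Hiroshima, Matsuyama.
Distance 5: Kyoto — contains Kyoto.

5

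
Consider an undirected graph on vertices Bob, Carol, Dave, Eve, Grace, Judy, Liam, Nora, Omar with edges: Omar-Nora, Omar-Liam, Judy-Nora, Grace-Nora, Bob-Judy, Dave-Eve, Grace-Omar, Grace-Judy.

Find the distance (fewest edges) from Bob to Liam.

4

Distance 0: Bob.
Distance 1: Judy.
Distance 2: Grace, Nora.
Distance 3: Omar.
Distance 4: Liam — contains Liam.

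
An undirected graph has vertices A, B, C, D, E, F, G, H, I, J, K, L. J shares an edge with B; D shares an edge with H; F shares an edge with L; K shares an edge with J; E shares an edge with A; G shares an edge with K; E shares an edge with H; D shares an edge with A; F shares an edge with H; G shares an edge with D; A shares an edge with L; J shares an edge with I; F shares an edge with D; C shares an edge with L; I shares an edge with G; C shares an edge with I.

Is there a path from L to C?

Explore from L.
Distance 1: reach A, C, F.
Found C.

Yes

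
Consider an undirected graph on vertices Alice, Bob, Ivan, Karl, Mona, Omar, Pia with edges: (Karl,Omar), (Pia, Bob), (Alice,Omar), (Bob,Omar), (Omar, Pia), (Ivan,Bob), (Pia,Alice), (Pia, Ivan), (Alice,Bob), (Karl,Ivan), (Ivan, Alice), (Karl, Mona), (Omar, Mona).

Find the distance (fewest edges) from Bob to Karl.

2

Distance 0: Bob.
Distance 1: Alice, Ivan, Omar, Pia.
Distance 2: Karl, Mona — contains Karl.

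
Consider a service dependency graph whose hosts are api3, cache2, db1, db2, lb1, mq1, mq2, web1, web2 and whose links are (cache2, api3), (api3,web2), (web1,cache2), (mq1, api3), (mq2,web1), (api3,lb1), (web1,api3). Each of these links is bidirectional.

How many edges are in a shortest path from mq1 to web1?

2

Distance 0: mq1.
Distance 1: api3.
Distance 2: cache2, lb1, web1, web2 — contains web1.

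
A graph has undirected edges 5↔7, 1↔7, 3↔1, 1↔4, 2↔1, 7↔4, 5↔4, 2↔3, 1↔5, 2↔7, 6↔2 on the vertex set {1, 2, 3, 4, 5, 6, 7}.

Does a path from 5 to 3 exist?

Yes

Explore from 5.
Distance 1: reach 1, 4, 7.
Distance 2: reach 2, 3.
Found 3.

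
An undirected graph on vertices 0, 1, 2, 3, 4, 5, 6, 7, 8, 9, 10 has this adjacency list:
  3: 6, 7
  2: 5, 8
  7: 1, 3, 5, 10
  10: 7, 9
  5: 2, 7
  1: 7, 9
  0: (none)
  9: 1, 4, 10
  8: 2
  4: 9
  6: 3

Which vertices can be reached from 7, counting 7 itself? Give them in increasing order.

Start at 7.
Its neighbours: 1, 3, 5, 10.
Then their neighbours: 2, 6, 9.
Then next layer: 4, 8.
Nothing further is reachable.

1, 2, 3, 4, 5, 6, 7, 8, 9, 10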